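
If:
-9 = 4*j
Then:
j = -9/4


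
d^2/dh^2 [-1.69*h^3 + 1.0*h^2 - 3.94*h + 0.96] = 2.0 - 10.14*h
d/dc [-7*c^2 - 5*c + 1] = -14*c - 5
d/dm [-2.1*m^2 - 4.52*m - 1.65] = -4.2*m - 4.52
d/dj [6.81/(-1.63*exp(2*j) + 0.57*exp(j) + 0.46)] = (22.2006*exp(j) - 3.8817)*exp(j)/(-1.63*exp(2*j) + 0.57*exp(j) + 0.46)^2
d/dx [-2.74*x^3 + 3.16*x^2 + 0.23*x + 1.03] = -8.22*x^2 + 6.32*x + 0.23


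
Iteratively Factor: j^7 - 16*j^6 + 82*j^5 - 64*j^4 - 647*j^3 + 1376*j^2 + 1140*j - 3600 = (j - 3)*(j^6 - 13*j^5 + 43*j^4 + 65*j^3 - 452*j^2 + 20*j + 1200) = (j - 5)*(j - 3)*(j^5 - 8*j^4 + 3*j^3 + 80*j^2 - 52*j - 240) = (j - 5)*(j - 3)*(j + 2)*(j^4 - 10*j^3 + 23*j^2 + 34*j - 120) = (j - 5)*(j - 3)*(j + 2)^2*(j^3 - 12*j^2 + 47*j - 60) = (j - 5)*(j - 4)*(j - 3)*(j + 2)^2*(j^2 - 8*j + 15) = (j - 5)^2*(j - 4)*(j - 3)*(j + 2)^2*(j - 3)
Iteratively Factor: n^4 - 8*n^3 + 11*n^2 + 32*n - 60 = (n - 5)*(n^3 - 3*n^2 - 4*n + 12) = (n - 5)*(n - 3)*(n^2 - 4) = (n - 5)*(n - 3)*(n - 2)*(n + 2)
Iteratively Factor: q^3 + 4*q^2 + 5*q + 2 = (q + 1)*(q^2 + 3*q + 2) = (q + 1)^2*(q + 2)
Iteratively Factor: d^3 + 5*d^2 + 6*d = (d)*(d^2 + 5*d + 6) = d*(d + 3)*(d + 2)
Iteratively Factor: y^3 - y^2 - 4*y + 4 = (y - 2)*(y^2 + y - 2) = (y - 2)*(y - 1)*(y + 2)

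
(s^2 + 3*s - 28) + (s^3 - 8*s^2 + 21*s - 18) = s^3 - 7*s^2 + 24*s - 46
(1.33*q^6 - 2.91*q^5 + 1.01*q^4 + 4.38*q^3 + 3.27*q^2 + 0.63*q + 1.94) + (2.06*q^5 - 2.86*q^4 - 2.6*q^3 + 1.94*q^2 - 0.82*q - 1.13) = 1.33*q^6 - 0.85*q^5 - 1.85*q^4 + 1.78*q^3 + 5.21*q^2 - 0.19*q + 0.81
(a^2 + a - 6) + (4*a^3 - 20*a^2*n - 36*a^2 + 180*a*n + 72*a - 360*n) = 4*a^3 - 20*a^2*n - 35*a^2 + 180*a*n + 73*a - 360*n - 6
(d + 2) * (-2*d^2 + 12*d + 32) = -2*d^3 + 8*d^2 + 56*d + 64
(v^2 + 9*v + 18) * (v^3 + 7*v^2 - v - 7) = v^5 + 16*v^4 + 80*v^3 + 110*v^2 - 81*v - 126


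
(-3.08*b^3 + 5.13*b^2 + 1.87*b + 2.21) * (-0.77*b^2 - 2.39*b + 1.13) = 2.3716*b^5 + 3.4111*b^4 - 17.181*b^3 - 0.374100000000001*b^2 - 3.1688*b + 2.4973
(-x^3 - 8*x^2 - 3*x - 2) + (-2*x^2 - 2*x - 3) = -x^3 - 10*x^2 - 5*x - 5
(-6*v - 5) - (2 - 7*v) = v - 7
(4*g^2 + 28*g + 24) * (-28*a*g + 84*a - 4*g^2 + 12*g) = -112*a*g^3 - 448*a*g^2 + 1680*a*g + 2016*a - 16*g^4 - 64*g^3 + 240*g^2 + 288*g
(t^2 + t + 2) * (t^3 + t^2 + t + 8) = t^5 + 2*t^4 + 4*t^3 + 11*t^2 + 10*t + 16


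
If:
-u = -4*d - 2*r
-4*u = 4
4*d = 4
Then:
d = 1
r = -5/2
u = -1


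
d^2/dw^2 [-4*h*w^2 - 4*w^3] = -8*h - 24*w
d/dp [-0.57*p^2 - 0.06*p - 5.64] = -1.14*p - 0.06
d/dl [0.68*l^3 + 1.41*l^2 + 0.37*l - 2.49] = 2.04*l^2 + 2.82*l + 0.37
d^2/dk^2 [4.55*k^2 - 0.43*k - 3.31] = 9.10000000000000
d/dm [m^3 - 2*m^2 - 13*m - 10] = 3*m^2 - 4*m - 13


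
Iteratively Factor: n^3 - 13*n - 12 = (n + 3)*(n^2 - 3*n - 4) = (n + 1)*(n + 3)*(n - 4)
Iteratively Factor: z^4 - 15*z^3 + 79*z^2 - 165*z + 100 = (z - 5)*(z^3 - 10*z^2 + 29*z - 20) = (z - 5)^2*(z^2 - 5*z + 4) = (z - 5)^2*(z - 1)*(z - 4)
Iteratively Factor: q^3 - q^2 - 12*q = (q)*(q^2 - q - 12) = q*(q - 4)*(q + 3)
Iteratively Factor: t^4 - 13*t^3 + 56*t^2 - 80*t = (t - 4)*(t^3 - 9*t^2 + 20*t) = (t - 4)^2*(t^2 - 5*t) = (t - 5)*(t - 4)^2*(t)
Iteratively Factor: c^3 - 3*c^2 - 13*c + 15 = (c + 3)*(c^2 - 6*c + 5) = (c - 1)*(c + 3)*(c - 5)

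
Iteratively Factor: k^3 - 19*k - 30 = (k - 5)*(k^2 + 5*k + 6) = (k - 5)*(k + 3)*(k + 2)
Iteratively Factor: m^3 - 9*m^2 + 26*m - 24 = (m - 4)*(m^2 - 5*m + 6) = (m - 4)*(m - 3)*(m - 2)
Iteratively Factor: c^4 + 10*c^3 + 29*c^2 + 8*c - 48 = (c - 1)*(c^3 + 11*c^2 + 40*c + 48) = (c - 1)*(c + 4)*(c^2 + 7*c + 12) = (c - 1)*(c + 4)^2*(c + 3)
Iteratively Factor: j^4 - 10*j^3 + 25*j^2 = (j - 5)*(j^3 - 5*j^2) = j*(j - 5)*(j^2 - 5*j) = j*(j - 5)^2*(j)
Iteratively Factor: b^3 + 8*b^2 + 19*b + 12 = (b + 3)*(b^2 + 5*b + 4) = (b + 1)*(b + 3)*(b + 4)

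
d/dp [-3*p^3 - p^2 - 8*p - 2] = -9*p^2 - 2*p - 8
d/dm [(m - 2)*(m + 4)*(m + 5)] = 3*m^2 + 14*m + 2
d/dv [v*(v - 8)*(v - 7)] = 3*v^2 - 30*v + 56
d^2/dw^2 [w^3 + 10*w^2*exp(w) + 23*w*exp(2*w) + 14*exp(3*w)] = 10*w^2*exp(w) + 92*w*exp(2*w) + 40*w*exp(w) + 6*w + 126*exp(3*w) + 92*exp(2*w) + 20*exp(w)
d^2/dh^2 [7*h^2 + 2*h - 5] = 14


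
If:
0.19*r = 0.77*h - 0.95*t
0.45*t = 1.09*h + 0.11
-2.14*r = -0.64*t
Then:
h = -0.15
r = -0.03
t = -0.11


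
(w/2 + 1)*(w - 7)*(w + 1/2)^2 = w^4/2 - 2*w^3 - 75*w^2/8 - 61*w/8 - 7/4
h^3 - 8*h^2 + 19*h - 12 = (h - 4)*(h - 3)*(h - 1)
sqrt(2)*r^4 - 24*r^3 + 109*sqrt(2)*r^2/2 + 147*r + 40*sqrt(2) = (r - 8*sqrt(2))*(r - 5*sqrt(2))*(r + sqrt(2)/2)*(sqrt(2)*r + 1)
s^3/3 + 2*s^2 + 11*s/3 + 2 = (s/3 + 1)*(s + 1)*(s + 2)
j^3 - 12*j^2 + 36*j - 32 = (j - 8)*(j - 2)^2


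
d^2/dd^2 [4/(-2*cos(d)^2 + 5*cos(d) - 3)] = 4*(-16*sin(d)^4 + 9*sin(d)^2 - 105*cos(d)/2 + 15*cos(3*d)/2 + 45)/(2*sin(d)^2 + 5*cos(d) - 5)^3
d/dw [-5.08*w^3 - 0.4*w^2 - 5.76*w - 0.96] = -15.24*w^2 - 0.8*w - 5.76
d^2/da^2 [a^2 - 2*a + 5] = 2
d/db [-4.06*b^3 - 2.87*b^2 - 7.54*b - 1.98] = -12.18*b^2 - 5.74*b - 7.54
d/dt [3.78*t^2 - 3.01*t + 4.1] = 7.56*t - 3.01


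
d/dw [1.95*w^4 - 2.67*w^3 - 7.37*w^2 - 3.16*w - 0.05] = 7.8*w^3 - 8.01*w^2 - 14.74*w - 3.16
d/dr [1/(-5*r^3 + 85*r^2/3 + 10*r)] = 3*(9*r^2 - 34*r - 6)/(5*r^2*(-3*r^2 + 17*r + 6)^2)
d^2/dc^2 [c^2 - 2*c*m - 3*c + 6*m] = 2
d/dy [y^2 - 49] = 2*y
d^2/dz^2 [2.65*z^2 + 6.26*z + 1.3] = 5.30000000000000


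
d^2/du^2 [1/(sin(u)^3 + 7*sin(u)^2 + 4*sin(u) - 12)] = -(9*sin(u)^5 + 86*sin(u)^4 + 278*sin(u)^3 + 358*sin(u)^2 + 392*sin(u) + 200)/((sin(u) - 1)^2*(sin(u) + 2)^3*(sin(u) + 6)^3)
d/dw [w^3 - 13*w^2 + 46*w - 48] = 3*w^2 - 26*w + 46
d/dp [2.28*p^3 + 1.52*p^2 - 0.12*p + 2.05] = 6.84*p^2 + 3.04*p - 0.12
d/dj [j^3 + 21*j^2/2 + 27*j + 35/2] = 3*j^2 + 21*j + 27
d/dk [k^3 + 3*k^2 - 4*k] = 3*k^2 + 6*k - 4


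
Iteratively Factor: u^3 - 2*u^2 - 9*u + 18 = (u - 2)*(u^2 - 9) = (u - 2)*(u + 3)*(u - 3)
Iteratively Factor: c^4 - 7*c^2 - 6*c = (c + 1)*(c^3 - c^2 - 6*c) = (c - 3)*(c + 1)*(c^2 + 2*c) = (c - 3)*(c + 1)*(c + 2)*(c)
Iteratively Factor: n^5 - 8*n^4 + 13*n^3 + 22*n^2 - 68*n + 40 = (n - 2)*(n^4 - 6*n^3 + n^2 + 24*n - 20) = (n - 5)*(n - 2)*(n^3 - n^2 - 4*n + 4) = (n - 5)*(n - 2)^2*(n^2 + n - 2) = (n - 5)*(n - 2)^2*(n - 1)*(n + 2)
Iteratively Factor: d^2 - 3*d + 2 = (d - 1)*(d - 2)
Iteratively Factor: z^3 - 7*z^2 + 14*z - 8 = (z - 1)*(z^2 - 6*z + 8) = (z - 4)*(z - 1)*(z - 2)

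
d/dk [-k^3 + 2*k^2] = k*(4 - 3*k)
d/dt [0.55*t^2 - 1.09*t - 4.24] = 1.1*t - 1.09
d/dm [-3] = 0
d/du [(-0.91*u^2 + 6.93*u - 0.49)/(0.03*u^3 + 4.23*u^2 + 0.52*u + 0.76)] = (0.0273*u^4 - 0.415799999999999*u^3 - 29.743*u^2 + 2.7622*u + 5.5216)/(0.0009*u^6 + 0.2538*u^5 + 17.9241*u^4 + 4.4448*u^3 + 6.7*u^2 + 0.7904*u + 0.5776)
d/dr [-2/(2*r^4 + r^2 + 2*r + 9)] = 4*(4*r^3 + r + 1)/(2*r^4 + r^2 + 2*r + 9)^2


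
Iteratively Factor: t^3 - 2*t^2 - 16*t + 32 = (t - 2)*(t^2 - 16) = (t - 2)*(t + 4)*(t - 4)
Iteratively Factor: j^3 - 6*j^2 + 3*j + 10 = (j + 1)*(j^2 - 7*j + 10) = (j - 2)*(j + 1)*(j - 5)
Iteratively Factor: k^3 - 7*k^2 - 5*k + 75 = (k - 5)*(k^2 - 2*k - 15) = (k - 5)*(k + 3)*(k - 5)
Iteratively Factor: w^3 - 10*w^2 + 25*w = (w)*(w^2 - 10*w + 25) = w*(w - 5)*(w - 5)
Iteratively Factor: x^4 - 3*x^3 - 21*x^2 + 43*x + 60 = (x - 3)*(x^3 - 21*x - 20) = (x - 5)*(x - 3)*(x^2 + 5*x + 4) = (x - 5)*(x - 3)*(x + 1)*(x + 4)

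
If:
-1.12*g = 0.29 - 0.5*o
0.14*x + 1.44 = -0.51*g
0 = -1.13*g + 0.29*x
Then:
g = -1.36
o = -2.48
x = -5.32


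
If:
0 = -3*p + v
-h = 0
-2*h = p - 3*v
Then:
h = 0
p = 0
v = 0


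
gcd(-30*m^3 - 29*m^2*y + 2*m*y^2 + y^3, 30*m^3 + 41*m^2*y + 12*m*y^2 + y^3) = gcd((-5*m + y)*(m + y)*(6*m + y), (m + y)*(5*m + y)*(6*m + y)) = 6*m^2 + 7*m*y + y^2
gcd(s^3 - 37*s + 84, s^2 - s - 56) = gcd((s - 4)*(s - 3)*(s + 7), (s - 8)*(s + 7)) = s + 7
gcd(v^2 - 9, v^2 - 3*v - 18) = v + 3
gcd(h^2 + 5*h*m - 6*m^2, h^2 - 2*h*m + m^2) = h - m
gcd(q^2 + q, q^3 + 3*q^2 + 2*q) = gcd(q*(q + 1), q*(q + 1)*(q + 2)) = q^2 + q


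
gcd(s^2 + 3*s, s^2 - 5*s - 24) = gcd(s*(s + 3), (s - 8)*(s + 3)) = s + 3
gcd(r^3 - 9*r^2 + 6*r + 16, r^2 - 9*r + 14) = r - 2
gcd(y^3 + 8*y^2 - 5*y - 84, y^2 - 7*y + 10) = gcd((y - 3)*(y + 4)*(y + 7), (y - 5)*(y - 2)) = 1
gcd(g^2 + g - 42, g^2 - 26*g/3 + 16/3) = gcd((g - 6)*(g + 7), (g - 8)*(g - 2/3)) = 1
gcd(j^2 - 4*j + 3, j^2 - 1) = j - 1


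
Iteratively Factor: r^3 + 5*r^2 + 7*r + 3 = (r + 3)*(r^2 + 2*r + 1) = (r + 1)*(r + 3)*(r + 1)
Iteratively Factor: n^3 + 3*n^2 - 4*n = (n - 1)*(n^2 + 4*n) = n*(n - 1)*(n + 4)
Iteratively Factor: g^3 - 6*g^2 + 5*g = (g)*(g^2 - 6*g + 5) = g*(g - 1)*(g - 5)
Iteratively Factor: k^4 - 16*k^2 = (k)*(k^3 - 16*k) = k*(k + 4)*(k^2 - 4*k) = k^2*(k + 4)*(k - 4)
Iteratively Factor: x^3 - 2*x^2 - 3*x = (x)*(x^2 - 2*x - 3) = x*(x + 1)*(x - 3)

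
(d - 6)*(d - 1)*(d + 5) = d^3 - 2*d^2 - 29*d + 30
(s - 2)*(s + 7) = s^2 + 5*s - 14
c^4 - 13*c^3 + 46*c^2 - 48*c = c*(c - 8)*(c - 3)*(c - 2)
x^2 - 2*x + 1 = (x - 1)^2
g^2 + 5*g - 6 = (g - 1)*(g + 6)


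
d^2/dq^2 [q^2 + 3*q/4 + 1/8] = 2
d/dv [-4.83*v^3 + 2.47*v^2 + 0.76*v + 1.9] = -14.49*v^2 + 4.94*v + 0.76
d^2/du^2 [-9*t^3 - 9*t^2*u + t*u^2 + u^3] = 2*t + 6*u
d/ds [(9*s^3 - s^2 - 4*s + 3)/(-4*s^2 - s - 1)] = (-36*s^4 - 18*s^3 - 42*s^2 + 26*s + 7)/(16*s^4 + 8*s^3 + 9*s^2 + 2*s + 1)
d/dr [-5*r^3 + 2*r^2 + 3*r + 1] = -15*r^2 + 4*r + 3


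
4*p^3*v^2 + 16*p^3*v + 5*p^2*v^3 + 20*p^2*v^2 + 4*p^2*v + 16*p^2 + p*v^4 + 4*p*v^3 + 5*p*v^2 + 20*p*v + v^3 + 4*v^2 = (p + v)*(4*p + v)*(v + 4)*(p*v + 1)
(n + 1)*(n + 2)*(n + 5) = n^3 + 8*n^2 + 17*n + 10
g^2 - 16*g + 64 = (g - 8)^2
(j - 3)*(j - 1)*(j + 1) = j^3 - 3*j^2 - j + 3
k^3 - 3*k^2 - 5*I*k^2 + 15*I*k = k*(k - 3)*(k - 5*I)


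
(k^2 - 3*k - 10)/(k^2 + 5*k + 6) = (k - 5)/(k + 3)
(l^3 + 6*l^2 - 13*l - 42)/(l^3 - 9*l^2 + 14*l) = (l^3 + 6*l^2 - 13*l - 42)/(l*(l^2 - 9*l + 14))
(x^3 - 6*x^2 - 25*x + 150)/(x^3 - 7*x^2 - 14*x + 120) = (x + 5)/(x + 4)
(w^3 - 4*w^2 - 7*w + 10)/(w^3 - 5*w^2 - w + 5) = (w + 2)/(w + 1)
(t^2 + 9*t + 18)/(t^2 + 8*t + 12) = (t + 3)/(t + 2)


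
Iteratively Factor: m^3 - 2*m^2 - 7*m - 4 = (m + 1)*(m^2 - 3*m - 4) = (m - 4)*(m + 1)*(m + 1)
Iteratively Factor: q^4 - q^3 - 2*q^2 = (q + 1)*(q^3 - 2*q^2) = q*(q + 1)*(q^2 - 2*q) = q^2*(q + 1)*(q - 2)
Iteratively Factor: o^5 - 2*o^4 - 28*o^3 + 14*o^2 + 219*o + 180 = (o + 1)*(o^4 - 3*o^3 - 25*o^2 + 39*o + 180) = (o - 5)*(o + 1)*(o^3 + 2*o^2 - 15*o - 36) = (o - 5)*(o - 4)*(o + 1)*(o^2 + 6*o + 9) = (o - 5)*(o - 4)*(o + 1)*(o + 3)*(o + 3)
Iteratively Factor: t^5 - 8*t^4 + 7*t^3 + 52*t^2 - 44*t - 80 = (t - 2)*(t^4 - 6*t^3 - 5*t^2 + 42*t + 40) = (t - 5)*(t - 2)*(t^3 - t^2 - 10*t - 8) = (t - 5)*(t - 2)*(t + 2)*(t^2 - 3*t - 4) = (t - 5)*(t - 2)*(t + 1)*(t + 2)*(t - 4)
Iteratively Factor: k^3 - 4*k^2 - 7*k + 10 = (k - 5)*(k^2 + k - 2) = (k - 5)*(k - 1)*(k + 2)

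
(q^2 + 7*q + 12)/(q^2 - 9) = (q + 4)/(q - 3)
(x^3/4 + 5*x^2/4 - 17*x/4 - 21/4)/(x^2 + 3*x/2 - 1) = (x^3 + 5*x^2 - 17*x - 21)/(2*(2*x^2 + 3*x - 2))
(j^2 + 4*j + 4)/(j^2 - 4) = (j + 2)/(j - 2)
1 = 1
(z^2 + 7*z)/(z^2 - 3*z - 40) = z*(z + 7)/(z^2 - 3*z - 40)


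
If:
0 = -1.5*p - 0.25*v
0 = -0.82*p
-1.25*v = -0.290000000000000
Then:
No Solution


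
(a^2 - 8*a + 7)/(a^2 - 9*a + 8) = (a - 7)/(a - 8)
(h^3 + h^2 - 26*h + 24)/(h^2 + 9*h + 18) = (h^2 - 5*h + 4)/(h + 3)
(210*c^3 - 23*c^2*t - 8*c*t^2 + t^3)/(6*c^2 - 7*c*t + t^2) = (-35*c^2 - 2*c*t + t^2)/(-c + t)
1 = 1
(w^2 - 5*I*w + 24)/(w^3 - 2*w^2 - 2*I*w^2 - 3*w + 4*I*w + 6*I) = (w^2 - 5*I*w + 24)/(w^3 - 2*w^2*(1 + I) + w*(-3 + 4*I) + 6*I)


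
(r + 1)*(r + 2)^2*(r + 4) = r^4 + 9*r^3 + 28*r^2 + 36*r + 16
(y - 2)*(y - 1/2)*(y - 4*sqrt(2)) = y^3 - 4*sqrt(2)*y^2 - 5*y^2/2 + y + 10*sqrt(2)*y - 4*sqrt(2)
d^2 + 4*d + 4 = (d + 2)^2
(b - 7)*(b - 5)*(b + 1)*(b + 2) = b^4 - 9*b^3 + b^2 + 81*b + 70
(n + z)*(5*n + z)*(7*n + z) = 35*n^3 + 47*n^2*z + 13*n*z^2 + z^3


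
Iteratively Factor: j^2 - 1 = (j + 1)*(j - 1)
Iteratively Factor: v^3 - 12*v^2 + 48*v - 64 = (v - 4)*(v^2 - 8*v + 16) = (v - 4)^2*(v - 4)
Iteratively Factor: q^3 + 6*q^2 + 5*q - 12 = (q + 4)*(q^2 + 2*q - 3) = (q + 3)*(q + 4)*(q - 1)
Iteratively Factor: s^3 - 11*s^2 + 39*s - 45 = (s - 3)*(s^2 - 8*s + 15) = (s - 5)*(s - 3)*(s - 3)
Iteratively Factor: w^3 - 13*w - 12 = (w + 3)*(w^2 - 3*w - 4) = (w + 1)*(w + 3)*(w - 4)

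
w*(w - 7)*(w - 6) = w^3 - 13*w^2 + 42*w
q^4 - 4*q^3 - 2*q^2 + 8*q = q*(q - 4)*(q - sqrt(2))*(q + sqrt(2))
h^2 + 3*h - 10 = (h - 2)*(h + 5)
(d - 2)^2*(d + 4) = d^3 - 12*d + 16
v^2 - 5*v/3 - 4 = (v - 3)*(v + 4/3)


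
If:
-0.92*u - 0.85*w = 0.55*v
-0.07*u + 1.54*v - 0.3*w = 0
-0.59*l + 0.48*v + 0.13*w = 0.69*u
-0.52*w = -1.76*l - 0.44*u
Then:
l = 0.00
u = 0.00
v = 0.00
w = 0.00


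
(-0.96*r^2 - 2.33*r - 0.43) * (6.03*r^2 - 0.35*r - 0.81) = -5.7888*r^4 - 13.7139*r^3 - 0.9998*r^2 + 2.0378*r + 0.3483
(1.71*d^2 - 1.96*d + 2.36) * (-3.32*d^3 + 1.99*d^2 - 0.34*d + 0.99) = -5.6772*d^5 + 9.9101*d^4 - 12.317*d^3 + 7.0557*d^2 - 2.7428*d + 2.3364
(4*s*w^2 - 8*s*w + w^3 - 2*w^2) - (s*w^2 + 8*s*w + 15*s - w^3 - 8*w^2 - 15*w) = 3*s*w^2 - 16*s*w - 15*s + 2*w^3 + 6*w^2 + 15*w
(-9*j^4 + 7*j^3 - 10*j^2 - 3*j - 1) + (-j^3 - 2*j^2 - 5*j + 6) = -9*j^4 + 6*j^3 - 12*j^2 - 8*j + 5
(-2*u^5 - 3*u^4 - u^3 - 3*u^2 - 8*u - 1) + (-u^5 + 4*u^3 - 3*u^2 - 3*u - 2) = -3*u^5 - 3*u^4 + 3*u^3 - 6*u^2 - 11*u - 3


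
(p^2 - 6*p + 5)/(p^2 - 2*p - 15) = (p - 1)/(p + 3)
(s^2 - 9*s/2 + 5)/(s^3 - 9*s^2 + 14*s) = (s - 5/2)/(s*(s - 7))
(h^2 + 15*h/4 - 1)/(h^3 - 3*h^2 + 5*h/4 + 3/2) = (4*h^2 + 15*h - 4)/(4*h^3 - 12*h^2 + 5*h + 6)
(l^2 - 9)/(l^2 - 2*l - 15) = (l - 3)/(l - 5)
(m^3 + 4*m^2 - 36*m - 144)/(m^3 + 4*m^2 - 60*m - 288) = (m^2 - 2*m - 24)/(m^2 - 2*m - 48)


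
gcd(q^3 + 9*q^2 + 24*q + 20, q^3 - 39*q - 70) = q^2 + 7*q + 10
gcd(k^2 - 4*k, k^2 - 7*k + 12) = k - 4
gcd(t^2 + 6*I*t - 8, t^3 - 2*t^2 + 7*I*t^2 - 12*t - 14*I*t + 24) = t + 4*I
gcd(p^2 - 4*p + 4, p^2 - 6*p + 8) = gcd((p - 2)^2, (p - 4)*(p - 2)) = p - 2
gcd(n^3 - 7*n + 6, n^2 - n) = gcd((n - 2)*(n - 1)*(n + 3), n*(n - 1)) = n - 1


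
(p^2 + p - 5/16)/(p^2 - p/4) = (p + 5/4)/p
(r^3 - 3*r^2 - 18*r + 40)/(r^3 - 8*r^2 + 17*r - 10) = (r + 4)/(r - 1)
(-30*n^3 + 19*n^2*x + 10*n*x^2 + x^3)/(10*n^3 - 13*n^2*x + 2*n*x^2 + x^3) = (6*n + x)/(-2*n + x)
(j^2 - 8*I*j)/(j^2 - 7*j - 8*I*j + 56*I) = j/(j - 7)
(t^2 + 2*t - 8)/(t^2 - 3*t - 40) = (-t^2 - 2*t + 8)/(-t^2 + 3*t + 40)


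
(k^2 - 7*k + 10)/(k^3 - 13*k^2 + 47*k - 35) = (k - 2)/(k^2 - 8*k + 7)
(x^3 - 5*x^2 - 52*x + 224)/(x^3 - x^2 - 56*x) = (x - 4)/x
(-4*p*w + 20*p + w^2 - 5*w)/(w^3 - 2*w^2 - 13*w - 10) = (-4*p + w)/(w^2 + 3*w + 2)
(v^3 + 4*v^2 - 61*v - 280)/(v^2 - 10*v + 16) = (v^2 + 12*v + 35)/(v - 2)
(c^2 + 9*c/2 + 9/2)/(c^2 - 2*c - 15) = (c + 3/2)/(c - 5)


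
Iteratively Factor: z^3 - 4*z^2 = (z)*(z^2 - 4*z) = z^2*(z - 4)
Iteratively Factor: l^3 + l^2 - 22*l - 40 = (l + 4)*(l^2 - 3*l - 10) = (l - 5)*(l + 4)*(l + 2)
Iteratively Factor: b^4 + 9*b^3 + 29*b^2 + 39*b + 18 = (b + 3)*(b^3 + 6*b^2 + 11*b + 6) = (b + 3)^2*(b^2 + 3*b + 2) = (b + 2)*(b + 3)^2*(b + 1)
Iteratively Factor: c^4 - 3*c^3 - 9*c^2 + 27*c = (c + 3)*(c^3 - 6*c^2 + 9*c) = (c - 3)*(c + 3)*(c^2 - 3*c) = c*(c - 3)*(c + 3)*(c - 3)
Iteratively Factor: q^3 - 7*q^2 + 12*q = (q)*(q^2 - 7*q + 12) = q*(q - 4)*(q - 3)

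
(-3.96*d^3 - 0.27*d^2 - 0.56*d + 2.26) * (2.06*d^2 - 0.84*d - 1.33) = -8.1576*d^5 + 2.7702*d^4 + 4.34*d^3 + 5.4851*d^2 - 1.1536*d - 3.0058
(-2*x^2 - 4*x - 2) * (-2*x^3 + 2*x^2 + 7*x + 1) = 4*x^5 + 4*x^4 - 18*x^3 - 34*x^2 - 18*x - 2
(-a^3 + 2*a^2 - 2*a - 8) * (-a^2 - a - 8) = a^5 - a^4 + 8*a^3 - 6*a^2 + 24*a + 64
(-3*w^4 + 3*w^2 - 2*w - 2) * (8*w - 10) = -24*w^5 + 30*w^4 + 24*w^3 - 46*w^2 + 4*w + 20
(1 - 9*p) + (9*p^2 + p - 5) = 9*p^2 - 8*p - 4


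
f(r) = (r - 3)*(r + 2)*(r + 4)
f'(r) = (r - 3)*(r + 2) + (r - 3)*(r + 4) + (r + 2)*(r + 4) = 3*r^2 + 6*r - 10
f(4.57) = 88.40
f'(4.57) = 80.07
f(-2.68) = 5.10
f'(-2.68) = -4.53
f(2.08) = -22.82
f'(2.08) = 15.46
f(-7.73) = -229.33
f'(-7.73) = 122.88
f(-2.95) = 5.94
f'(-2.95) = -1.59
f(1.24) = -29.88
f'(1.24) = 2.05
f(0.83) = -29.66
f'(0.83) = -2.95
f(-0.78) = -14.85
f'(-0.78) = -12.85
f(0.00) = -24.00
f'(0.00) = -10.00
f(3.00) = 0.00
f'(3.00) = 35.00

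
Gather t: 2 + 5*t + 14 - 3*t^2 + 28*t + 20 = -3*t^2 + 33*t + 36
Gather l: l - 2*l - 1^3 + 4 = 3 - l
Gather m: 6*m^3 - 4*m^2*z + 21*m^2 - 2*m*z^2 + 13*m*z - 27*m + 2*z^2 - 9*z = 6*m^3 + m^2*(21 - 4*z) + m*(-2*z^2 + 13*z - 27) + 2*z^2 - 9*z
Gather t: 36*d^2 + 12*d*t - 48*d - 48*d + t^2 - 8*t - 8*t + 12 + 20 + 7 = 36*d^2 - 96*d + t^2 + t*(12*d - 16) + 39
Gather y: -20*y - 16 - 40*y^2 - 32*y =-40*y^2 - 52*y - 16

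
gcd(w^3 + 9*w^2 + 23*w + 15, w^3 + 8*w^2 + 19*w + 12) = w^2 + 4*w + 3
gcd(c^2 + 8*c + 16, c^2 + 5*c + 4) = c + 4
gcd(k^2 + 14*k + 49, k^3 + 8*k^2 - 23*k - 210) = k + 7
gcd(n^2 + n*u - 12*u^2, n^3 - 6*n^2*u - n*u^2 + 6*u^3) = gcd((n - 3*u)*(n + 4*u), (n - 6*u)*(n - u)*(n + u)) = 1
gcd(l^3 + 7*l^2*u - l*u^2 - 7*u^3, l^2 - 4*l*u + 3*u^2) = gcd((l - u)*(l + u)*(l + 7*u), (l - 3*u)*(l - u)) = -l + u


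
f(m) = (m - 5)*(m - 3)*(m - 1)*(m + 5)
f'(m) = (m - 5)*(m - 3)*(m - 1) + (m - 5)*(m - 3)*(m + 5) + (m - 5)*(m - 1)*(m + 5) + (m - 3)*(m - 1)*(m + 5)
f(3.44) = -14.14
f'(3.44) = -30.53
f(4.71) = -17.86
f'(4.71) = 44.50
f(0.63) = -21.57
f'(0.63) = 68.52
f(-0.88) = -176.71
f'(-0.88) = 126.70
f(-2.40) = -353.25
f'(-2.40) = 81.18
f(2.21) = 19.23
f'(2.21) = -12.67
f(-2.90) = -381.74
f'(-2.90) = 29.12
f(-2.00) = -315.00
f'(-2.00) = 108.00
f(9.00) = 2688.00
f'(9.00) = 1648.00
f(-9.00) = 6720.00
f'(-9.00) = -3392.00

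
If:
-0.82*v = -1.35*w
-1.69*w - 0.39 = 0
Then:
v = -0.38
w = -0.23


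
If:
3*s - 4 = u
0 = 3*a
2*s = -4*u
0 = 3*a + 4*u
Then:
No Solution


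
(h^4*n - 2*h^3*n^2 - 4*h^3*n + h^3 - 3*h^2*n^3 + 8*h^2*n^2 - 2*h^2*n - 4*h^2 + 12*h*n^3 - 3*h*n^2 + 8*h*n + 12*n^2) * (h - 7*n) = h^5*n - 9*h^4*n^2 - 4*h^4*n + h^4 + 11*h^3*n^3 + 36*h^3*n^2 - 9*h^3*n - 4*h^3 + 21*h^2*n^4 - 44*h^2*n^3 + 11*h^2*n^2 + 36*h^2*n - 84*h*n^4 + 21*h*n^3 - 44*h*n^2 - 84*n^3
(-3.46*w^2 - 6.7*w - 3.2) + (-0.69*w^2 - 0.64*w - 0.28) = -4.15*w^2 - 7.34*w - 3.48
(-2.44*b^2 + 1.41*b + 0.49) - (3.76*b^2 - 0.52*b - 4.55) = -6.2*b^2 + 1.93*b + 5.04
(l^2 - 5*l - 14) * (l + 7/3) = l^3 - 8*l^2/3 - 77*l/3 - 98/3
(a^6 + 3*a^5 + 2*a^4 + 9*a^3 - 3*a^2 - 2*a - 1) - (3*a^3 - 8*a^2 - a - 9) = a^6 + 3*a^5 + 2*a^4 + 6*a^3 + 5*a^2 - a + 8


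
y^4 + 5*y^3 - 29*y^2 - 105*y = y*(y - 5)*(y + 3)*(y + 7)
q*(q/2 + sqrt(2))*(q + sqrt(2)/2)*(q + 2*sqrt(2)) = q^4/2 + 9*sqrt(2)*q^3/4 + 6*q^2 + 2*sqrt(2)*q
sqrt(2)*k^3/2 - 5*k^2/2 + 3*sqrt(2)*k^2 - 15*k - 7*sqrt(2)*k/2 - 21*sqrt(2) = (k + 6)*(k - 7*sqrt(2)/2)*(sqrt(2)*k/2 + 1)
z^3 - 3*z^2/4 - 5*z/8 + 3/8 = (z - 1)*(z - 1/2)*(z + 3/4)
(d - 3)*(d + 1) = d^2 - 2*d - 3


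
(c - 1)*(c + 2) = c^2 + c - 2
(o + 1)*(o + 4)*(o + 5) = o^3 + 10*o^2 + 29*o + 20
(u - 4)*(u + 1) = u^2 - 3*u - 4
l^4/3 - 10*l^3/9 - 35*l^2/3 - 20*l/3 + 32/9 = (l/3 + 1/3)*(l - 8)*(l - 1/3)*(l + 4)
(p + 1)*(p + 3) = p^2 + 4*p + 3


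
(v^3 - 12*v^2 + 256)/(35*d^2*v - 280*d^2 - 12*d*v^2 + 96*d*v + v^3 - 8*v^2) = (v^2 - 4*v - 32)/(35*d^2 - 12*d*v + v^2)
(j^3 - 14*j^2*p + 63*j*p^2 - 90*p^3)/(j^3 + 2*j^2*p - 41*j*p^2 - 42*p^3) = (j^2 - 8*j*p + 15*p^2)/(j^2 + 8*j*p + 7*p^2)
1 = 1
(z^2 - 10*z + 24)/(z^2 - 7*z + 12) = (z - 6)/(z - 3)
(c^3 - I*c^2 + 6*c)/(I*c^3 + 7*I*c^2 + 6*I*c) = I*(-c^2 + I*c - 6)/(c^2 + 7*c + 6)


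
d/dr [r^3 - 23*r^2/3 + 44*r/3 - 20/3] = 3*r^2 - 46*r/3 + 44/3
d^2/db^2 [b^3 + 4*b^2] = 6*b + 8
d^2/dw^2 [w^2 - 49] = 2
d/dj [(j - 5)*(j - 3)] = 2*j - 8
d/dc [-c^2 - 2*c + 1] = -2*c - 2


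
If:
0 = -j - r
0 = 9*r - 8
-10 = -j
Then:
No Solution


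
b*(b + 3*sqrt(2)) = b^2 + 3*sqrt(2)*b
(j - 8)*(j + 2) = j^2 - 6*j - 16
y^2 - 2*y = y*(y - 2)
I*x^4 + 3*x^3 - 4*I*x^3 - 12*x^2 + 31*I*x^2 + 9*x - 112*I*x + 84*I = (x - 3)*(x - 7*I)*(x + 4*I)*(I*x - I)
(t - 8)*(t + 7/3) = t^2 - 17*t/3 - 56/3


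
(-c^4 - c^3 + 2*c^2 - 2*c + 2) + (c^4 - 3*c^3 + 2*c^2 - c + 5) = -4*c^3 + 4*c^2 - 3*c + 7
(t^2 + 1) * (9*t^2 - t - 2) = 9*t^4 - t^3 + 7*t^2 - t - 2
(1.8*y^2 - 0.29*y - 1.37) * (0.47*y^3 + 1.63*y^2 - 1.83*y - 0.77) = 0.846*y^5 + 2.7977*y^4 - 4.4106*y^3 - 3.0884*y^2 + 2.7304*y + 1.0549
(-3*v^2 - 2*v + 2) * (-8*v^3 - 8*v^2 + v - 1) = 24*v^5 + 40*v^4 - 3*v^3 - 15*v^2 + 4*v - 2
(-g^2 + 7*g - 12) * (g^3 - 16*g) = -g^5 + 7*g^4 + 4*g^3 - 112*g^2 + 192*g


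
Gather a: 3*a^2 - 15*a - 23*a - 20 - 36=3*a^2 - 38*a - 56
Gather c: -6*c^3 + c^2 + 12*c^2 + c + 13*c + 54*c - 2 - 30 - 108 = -6*c^3 + 13*c^2 + 68*c - 140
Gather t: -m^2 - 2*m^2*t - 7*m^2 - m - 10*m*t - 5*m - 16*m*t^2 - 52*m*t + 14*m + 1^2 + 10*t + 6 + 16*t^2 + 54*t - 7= -8*m^2 + 8*m + t^2*(16 - 16*m) + t*(-2*m^2 - 62*m + 64)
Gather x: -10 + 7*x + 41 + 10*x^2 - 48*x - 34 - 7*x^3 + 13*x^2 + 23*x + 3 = -7*x^3 + 23*x^2 - 18*x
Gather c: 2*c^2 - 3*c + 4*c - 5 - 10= 2*c^2 + c - 15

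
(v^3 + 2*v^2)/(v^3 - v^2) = (v + 2)/(v - 1)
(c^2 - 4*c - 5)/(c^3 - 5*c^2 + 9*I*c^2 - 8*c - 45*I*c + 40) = (c + 1)/(c^2 + 9*I*c - 8)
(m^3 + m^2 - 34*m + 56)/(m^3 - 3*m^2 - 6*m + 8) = (m^2 + 5*m - 14)/(m^2 + m - 2)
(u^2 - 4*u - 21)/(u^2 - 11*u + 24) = (u^2 - 4*u - 21)/(u^2 - 11*u + 24)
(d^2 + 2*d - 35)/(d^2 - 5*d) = (d + 7)/d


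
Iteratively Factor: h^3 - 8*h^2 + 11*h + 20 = (h - 5)*(h^2 - 3*h - 4) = (h - 5)*(h - 4)*(h + 1)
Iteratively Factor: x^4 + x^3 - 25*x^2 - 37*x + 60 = (x + 3)*(x^3 - 2*x^2 - 19*x + 20) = (x - 5)*(x + 3)*(x^2 + 3*x - 4) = (x - 5)*(x - 1)*(x + 3)*(x + 4)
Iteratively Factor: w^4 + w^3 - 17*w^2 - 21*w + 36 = (w - 4)*(w^3 + 5*w^2 + 3*w - 9) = (w - 4)*(w + 3)*(w^2 + 2*w - 3) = (w - 4)*(w + 3)^2*(w - 1)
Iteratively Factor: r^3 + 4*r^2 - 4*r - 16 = (r + 2)*(r^2 + 2*r - 8) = (r + 2)*(r + 4)*(r - 2)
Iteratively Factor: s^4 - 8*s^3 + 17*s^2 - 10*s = (s - 5)*(s^3 - 3*s^2 + 2*s) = (s - 5)*(s - 2)*(s^2 - s) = (s - 5)*(s - 2)*(s - 1)*(s)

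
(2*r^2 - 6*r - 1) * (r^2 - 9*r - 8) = 2*r^4 - 24*r^3 + 37*r^2 + 57*r + 8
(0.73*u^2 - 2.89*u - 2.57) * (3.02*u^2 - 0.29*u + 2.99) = 2.2046*u^4 - 8.9395*u^3 - 4.7406*u^2 - 7.8958*u - 7.6843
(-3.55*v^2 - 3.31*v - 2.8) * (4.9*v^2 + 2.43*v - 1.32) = -17.395*v^4 - 24.8455*v^3 - 17.0773*v^2 - 2.4348*v + 3.696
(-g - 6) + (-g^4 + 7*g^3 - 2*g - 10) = -g^4 + 7*g^3 - 3*g - 16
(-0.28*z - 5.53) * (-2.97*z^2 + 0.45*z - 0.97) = 0.8316*z^3 + 16.2981*z^2 - 2.2169*z + 5.3641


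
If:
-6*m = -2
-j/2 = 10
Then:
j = -20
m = 1/3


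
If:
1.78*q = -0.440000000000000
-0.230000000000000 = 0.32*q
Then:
No Solution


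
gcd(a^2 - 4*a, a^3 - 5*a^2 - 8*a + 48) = a - 4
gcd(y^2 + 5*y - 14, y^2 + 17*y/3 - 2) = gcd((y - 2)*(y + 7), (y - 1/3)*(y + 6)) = 1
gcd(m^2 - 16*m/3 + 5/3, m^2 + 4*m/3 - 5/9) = m - 1/3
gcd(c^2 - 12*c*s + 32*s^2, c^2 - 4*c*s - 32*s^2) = -c + 8*s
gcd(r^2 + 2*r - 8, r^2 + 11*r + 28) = r + 4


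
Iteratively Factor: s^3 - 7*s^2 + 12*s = (s - 3)*(s^2 - 4*s) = s*(s - 3)*(s - 4)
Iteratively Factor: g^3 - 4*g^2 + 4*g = (g - 2)*(g^2 - 2*g) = (g - 2)^2*(g)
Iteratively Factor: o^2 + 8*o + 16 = (o + 4)*(o + 4)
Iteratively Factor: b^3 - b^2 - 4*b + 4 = (b - 2)*(b^2 + b - 2) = (b - 2)*(b - 1)*(b + 2)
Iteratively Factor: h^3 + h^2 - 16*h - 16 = (h + 4)*(h^2 - 3*h - 4) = (h - 4)*(h + 4)*(h + 1)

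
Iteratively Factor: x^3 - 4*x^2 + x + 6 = (x - 2)*(x^2 - 2*x - 3) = (x - 3)*(x - 2)*(x + 1)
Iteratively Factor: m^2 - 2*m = (m - 2)*(m)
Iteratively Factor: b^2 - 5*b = (b - 5)*(b)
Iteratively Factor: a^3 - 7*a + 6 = (a - 2)*(a^2 + 2*a - 3) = (a - 2)*(a - 1)*(a + 3)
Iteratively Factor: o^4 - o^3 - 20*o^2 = (o - 5)*(o^3 + 4*o^2) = o*(o - 5)*(o^2 + 4*o) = o*(o - 5)*(o + 4)*(o)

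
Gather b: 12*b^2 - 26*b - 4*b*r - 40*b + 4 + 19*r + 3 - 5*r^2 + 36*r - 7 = 12*b^2 + b*(-4*r - 66) - 5*r^2 + 55*r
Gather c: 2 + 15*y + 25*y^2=25*y^2 + 15*y + 2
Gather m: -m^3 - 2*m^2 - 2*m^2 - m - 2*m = -m^3 - 4*m^2 - 3*m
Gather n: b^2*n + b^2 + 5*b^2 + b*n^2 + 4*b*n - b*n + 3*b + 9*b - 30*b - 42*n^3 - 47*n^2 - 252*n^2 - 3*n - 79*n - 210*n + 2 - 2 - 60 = 6*b^2 - 18*b - 42*n^3 + n^2*(b - 299) + n*(b^2 + 3*b - 292) - 60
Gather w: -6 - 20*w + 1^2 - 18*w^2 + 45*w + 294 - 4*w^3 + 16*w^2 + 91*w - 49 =-4*w^3 - 2*w^2 + 116*w + 240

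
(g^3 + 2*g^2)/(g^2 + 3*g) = g*(g + 2)/(g + 3)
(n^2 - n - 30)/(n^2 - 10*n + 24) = (n + 5)/(n - 4)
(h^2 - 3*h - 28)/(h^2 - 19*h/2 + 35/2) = 2*(h + 4)/(2*h - 5)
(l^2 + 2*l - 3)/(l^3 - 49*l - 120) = (l - 1)/(l^2 - 3*l - 40)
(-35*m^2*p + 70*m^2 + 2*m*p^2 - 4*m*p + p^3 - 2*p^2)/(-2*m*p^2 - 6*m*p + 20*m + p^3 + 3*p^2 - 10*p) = (-35*m^2 + 2*m*p + p^2)/(-2*m*p - 10*m + p^2 + 5*p)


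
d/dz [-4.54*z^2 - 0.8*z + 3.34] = -9.08*z - 0.8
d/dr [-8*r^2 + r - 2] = 1 - 16*r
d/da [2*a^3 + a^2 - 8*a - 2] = 6*a^2 + 2*a - 8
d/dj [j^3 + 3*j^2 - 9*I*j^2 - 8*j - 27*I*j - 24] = 3*j^2 + j*(6 - 18*I) - 8 - 27*I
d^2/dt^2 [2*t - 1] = 0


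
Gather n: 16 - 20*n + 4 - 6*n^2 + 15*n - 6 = -6*n^2 - 5*n + 14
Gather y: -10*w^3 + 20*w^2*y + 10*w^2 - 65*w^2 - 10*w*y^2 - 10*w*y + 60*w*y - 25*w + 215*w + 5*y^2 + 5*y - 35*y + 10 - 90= -10*w^3 - 55*w^2 + 190*w + y^2*(5 - 10*w) + y*(20*w^2 + 50*w - 30) - 80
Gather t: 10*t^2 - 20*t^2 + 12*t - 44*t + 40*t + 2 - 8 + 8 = -10*t^2 + 8*t + 2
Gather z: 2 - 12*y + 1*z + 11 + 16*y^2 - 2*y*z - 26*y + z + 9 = 16*y^2 - 38*y + z*(2 - 2*y) + 22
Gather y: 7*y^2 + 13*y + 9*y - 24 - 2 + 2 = 7*y^2 + 22*y - 24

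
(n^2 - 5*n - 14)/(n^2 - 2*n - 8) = (n - 7)/(n - 4)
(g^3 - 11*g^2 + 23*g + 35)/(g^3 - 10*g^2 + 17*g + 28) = (g - 5)/(g - 4)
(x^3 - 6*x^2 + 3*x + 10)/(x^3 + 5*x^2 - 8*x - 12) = (x - 5)/(x + 6)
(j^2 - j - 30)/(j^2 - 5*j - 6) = (j + 5)/(j + 1)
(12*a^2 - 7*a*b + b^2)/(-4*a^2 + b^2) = (-12*a^2 + 7*a*b - b^2)/(4*a^2 - b^2)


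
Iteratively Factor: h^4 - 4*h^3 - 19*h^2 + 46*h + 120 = (h + 3)*(h^3 - 7*h^2 + 2*h + 40) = (h - 4)*(h + 3)*(h^2 - 3*h - 10) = (h - 5)*(h - 4)*(h + 3)*(h + 2)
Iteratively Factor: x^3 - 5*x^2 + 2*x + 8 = (x - 4)*(x^2 - x - 2) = (x - 4)*(x - 2)*(x + 1)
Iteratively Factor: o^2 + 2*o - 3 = (o + 3)*(o - 1)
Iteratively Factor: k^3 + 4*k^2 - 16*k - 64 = (k + 4)*(k^2 - 16) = (k + 4)^2*(k - 4)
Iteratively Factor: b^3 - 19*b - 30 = (b + 3)*(b^2 - 3*b - 10) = (b - 5)*(b + 3)*(b + 2)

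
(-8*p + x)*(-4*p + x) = 32*p^2 - 12*p*x + x^2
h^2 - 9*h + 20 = (h - 5)*(h - 4)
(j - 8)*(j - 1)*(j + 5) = j^3 - 4*j^2 - 37*j + 40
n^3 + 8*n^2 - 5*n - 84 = (n - 3)*(n + 4)*(n + 7)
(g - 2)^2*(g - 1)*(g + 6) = g^4 + g^3 - 22*g^2 + 44*g - 24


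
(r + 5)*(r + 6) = r^2 + 11*r + 30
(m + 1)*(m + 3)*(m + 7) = m^3 + 11*m^2 + 31*m + 21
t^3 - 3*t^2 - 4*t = t*(t - 4)*(t + 1)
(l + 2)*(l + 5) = l^2 + 7*l + 10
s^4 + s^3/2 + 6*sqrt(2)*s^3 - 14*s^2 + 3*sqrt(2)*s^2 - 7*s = s*(s + 1/2)*(s - sqrt(2))*(s + 7*sqrt(2))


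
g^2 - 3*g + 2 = (g - 2)*(g - 1)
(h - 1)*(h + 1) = h^2 - 1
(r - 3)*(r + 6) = r^2 + 3*r - 18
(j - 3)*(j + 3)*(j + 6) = j^3 + 6*j^2 - 9*j - 54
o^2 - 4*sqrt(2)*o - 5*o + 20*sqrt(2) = (o - 5)*(o - 4*sqrt(2))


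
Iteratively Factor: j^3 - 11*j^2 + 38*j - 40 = (j - 4)*(j^2 - 7*j + 10) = (j - 5)*(j - 4)*(j - 2)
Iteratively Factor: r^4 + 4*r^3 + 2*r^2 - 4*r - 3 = (r + 1)*(r^3 + 3*r^2 - r - 3) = (r - 1)*(r + 1)*(r^2 + 4*r + 3) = (r - 1)*(r + 1)^2*(r + 3)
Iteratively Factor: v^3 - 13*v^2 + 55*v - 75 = (v - 5)*(v^2 - 8*v + 15) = (v - 5)*(v - 3)*(v - 5)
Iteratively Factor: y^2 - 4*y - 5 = (y - 5)*(y + 1)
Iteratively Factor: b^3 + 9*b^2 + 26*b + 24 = (b + 4)*(b^2 + 5*b + 6) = (b + 2)*(b + 4)*(b + 3)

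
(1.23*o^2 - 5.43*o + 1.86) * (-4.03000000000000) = -4.9569*o^2 + 21.8829*o - 7.4958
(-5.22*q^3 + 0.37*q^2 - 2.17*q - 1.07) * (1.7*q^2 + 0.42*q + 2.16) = -8.874*q^5 - 1.5634*q^4 - 14.8088*q^3 - 1.9312*q^2 - 5.1366*q - 2.3112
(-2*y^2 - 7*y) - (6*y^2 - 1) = -8*y^2 - 7*y + 1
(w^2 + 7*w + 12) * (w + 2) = w^3 + 9*w^2 + 26*w + 24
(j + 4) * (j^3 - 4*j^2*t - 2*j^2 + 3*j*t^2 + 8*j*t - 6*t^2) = j^4 - 4*j^3*t + 2*j^3 + 3*j^2*t^2 - 8*j^2*t - 8*j^2 + 6*j*t^2 + 32*j*t - 24*t^2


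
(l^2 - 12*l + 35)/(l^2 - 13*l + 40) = (l - 7)/(l - 8)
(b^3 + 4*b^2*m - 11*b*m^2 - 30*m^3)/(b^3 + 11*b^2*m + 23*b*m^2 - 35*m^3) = (b^2 - b*m - 6*m^2)/(b^2 + 6*b*m - 7*m^2)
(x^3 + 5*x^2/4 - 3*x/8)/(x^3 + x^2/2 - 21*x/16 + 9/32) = 4*x/(4*x - 3)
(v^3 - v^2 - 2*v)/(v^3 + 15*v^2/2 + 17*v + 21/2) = 2*v*(v - 2)/(2*v^2 + 13*v + 21)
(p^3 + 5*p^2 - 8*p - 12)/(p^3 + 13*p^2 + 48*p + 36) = (p - 2)/(p + 6)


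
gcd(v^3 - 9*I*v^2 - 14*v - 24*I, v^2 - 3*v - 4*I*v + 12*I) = v - 4*I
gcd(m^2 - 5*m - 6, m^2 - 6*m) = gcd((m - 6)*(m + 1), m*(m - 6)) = m - 6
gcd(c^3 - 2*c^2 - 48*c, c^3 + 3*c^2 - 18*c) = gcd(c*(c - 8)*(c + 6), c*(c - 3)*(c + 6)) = c^2 + 6*c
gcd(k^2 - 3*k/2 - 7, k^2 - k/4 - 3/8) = 1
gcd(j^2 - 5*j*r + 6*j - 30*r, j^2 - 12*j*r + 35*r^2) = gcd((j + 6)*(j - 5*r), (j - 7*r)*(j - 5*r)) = -j + 5*r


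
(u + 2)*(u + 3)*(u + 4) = u^3 + 9*u^2 + 26*u + 24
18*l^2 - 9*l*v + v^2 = (-6*l + v)*(-3*l + v)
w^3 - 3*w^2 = w^2*(w - 3)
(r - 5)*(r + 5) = r^2 - 25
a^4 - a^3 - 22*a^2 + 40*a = a*(a - 4)*(a - 2)*(a + 5)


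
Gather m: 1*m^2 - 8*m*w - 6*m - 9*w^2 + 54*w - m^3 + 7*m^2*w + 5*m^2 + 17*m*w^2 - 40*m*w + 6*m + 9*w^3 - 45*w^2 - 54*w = -m^3 + m^2*(7*w + 6) + m*(17*w^2 - 48*w) + 9*w^3 - 54*w^2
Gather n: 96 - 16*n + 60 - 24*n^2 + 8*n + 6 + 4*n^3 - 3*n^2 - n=4*n^3 - 27*n^2 - 9*n + 162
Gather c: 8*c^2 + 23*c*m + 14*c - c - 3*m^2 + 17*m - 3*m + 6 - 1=8*c^2 + c*(23*m + 13) - 3*m^2 + 14*m + 5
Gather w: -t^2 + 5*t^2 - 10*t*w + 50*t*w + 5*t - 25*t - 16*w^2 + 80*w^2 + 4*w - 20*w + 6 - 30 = 4*t^2 - 20*t + 64*w^2 + w*(40*t - 16) - 24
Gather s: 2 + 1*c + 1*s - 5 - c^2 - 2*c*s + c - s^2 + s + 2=-c^2 + 2*c - s^2 + s*(2 - 2*c) - 1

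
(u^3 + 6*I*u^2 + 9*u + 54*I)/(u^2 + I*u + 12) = (u^2 + 9*I*u - 18)/(u + 4*I)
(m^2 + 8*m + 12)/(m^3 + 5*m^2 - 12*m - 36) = 1/(m - 3)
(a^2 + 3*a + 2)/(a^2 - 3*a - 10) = (a + 1)/(a - 5)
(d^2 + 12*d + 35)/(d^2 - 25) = (d + 7)/(d - 5)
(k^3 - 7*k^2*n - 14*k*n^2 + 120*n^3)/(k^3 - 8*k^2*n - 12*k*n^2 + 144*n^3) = (k - 5*n)/(k - 6*n)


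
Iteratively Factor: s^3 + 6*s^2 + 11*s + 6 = (s + 2)*(s^2 + 4*s + 3) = (s + 2)*(s + 3)*(s + 1)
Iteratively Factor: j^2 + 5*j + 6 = (j + 2)*(j + 3)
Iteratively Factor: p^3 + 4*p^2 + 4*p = (p + 2)*(p^2 + 2*p) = (p + 2)^2*(p)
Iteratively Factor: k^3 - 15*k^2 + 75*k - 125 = (k - 5)*(k^2 - 10*k + 25) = (k - 5)^2*(k - 5)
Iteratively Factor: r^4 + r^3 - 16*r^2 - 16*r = (r + 1)*(r^3 - 16*r) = (r - 4)*(r + 1)*(r^2 + 4*r) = r*(r - 4)*(r + 1)*(r + 4)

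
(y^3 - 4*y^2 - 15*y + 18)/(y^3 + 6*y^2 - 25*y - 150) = (y^3 - 4*y^2 - 15*y + 18)/(y^3 + 6*y^2 - 25*y - 150)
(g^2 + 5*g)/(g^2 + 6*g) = (g + 5)/(g + 6)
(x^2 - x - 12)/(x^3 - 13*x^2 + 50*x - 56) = (x + 3)/(x^2 - 9*x + 14)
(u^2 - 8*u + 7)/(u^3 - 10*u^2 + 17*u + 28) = (u - 1)/(u^2 - 3*u - 4)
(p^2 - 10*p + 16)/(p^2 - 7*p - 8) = (p - 2)/(p + 1)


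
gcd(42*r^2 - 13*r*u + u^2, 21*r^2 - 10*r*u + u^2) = 7*r - u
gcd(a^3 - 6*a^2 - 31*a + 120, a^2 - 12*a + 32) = a - 8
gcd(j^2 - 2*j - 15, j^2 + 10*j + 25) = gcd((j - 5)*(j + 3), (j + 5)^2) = 1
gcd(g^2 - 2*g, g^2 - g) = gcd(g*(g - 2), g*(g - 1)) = g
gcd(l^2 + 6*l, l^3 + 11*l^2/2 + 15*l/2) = l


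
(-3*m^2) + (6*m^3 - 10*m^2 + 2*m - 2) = 6*m^3 - 13*m^2 + 2*m - 2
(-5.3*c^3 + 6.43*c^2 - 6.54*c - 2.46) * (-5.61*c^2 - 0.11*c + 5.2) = 29.733*c^5 - 35.4893*c^4 + 8.4221*c^3 + 47.956*c^2 - 33.7374*c - 12.792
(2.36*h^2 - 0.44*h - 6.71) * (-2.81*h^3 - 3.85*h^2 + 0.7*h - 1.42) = -6.6316*h^5 - 7.8496*h^4 + 22.2011*h^3 + 22.1743*h^2 - 4.0722*h + 9.5282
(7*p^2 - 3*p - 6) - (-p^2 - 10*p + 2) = 8*p^2 + 7*p - 8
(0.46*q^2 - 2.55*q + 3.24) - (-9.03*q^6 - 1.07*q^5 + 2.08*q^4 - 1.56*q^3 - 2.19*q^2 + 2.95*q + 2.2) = 9.03*q^6 + 1.07*q^5 - 2.08*q^4 + 1.56*q^3 + 2.65*q^2 - 5.5*q + 1.04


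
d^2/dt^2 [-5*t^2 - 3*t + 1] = -10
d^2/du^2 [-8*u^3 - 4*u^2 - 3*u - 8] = -48*u - 8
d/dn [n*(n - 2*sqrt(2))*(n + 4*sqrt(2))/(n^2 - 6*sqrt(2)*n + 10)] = (n^4 - 12*sqrt(2)*n^3 + 22*n^2 + 40*sqrt(2)*n - 160)/(n^4 - 12*sqrt(2)*n^3 + 92*n^2 - 120*sqrt(2)*n + 100)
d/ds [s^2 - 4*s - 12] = 2*s - 4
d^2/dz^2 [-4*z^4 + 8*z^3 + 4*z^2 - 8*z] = -48*z^2 + 48*z + 8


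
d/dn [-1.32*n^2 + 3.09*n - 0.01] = 3.09 - 2.64*n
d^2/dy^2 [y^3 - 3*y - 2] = 6*y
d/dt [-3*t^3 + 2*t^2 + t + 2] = -9*t^2 + 4*t + 1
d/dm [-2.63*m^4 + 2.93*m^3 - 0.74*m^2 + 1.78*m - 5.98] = -10.52*m^3 + 8.79*m^2 - 1.48*m + 1.78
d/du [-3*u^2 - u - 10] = -6*u - 1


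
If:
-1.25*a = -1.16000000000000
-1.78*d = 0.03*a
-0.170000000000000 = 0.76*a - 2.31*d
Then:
No Solution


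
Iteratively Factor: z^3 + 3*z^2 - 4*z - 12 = (z + 3)*(z^2 - 4) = (z - 2)*(z + 3)*(z + 2)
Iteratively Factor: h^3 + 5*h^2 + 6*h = (h)*(h^2 + 5*h + 6) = h*(h + 2)*(h + 3)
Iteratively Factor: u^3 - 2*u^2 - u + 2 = (u + 1)*(u^2 - 3*u + 2) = (u - 2)*(u + 1)*(u - 1)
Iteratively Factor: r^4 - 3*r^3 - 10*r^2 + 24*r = (r - 2)*(r^3 - r^2 - 12*r) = (r - 4)*(r - 2)*(r^2 + 3*r) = (r - 4)*(r - 2)*(r + 3)*(r)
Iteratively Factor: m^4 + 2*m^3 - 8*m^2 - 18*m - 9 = (m + 1)*(m^3 + m^2 - 9*m - 9) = (m + 1)^2*(m^2 - 9) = (m + 1)^2*(m + 3)*(m - 3)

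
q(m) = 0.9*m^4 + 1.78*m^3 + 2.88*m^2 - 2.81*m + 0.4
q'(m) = 3.6*m^3 + 5.34*m^2 + 5.76*m - 2.81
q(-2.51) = 33.17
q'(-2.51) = -40.55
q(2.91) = 125.01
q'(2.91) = 147.88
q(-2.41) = 29.34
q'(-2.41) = -36.07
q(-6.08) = 953.75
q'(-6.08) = -649.55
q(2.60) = 84.98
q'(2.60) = 111.54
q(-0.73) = 3.55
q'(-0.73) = -5.57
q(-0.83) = 4.13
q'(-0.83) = -5.97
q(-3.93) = 162.57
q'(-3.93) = -161.49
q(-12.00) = 16035.40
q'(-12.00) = -5523.77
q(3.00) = 138.85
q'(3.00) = 159.73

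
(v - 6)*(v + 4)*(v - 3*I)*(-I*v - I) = -I*v^4 - 3*v^3 + I*v^3 + 3*v^2 + 26*I*v^2 + 78*v + 24*I*v + 72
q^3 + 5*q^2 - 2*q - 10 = (q + 5)*(q - sqrt(2))*(q + sqrt(2))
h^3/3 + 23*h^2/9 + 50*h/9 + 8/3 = (h/3 + 1)*(h + 2/3)*(h + 4)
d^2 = d^2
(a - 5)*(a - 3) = a^2 - 8*a + 15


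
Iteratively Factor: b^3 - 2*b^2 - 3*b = (b - 3)*(b^2 + b) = (b - 3)*(b + 1)*(b)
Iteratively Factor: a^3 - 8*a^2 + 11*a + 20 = (a - 4)*(a^2 - 4*a - 5) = (a - 4)*(a + 1)*(a - 5)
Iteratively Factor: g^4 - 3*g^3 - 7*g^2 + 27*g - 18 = (g - 3)*(g^3 - 7*g + 6) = (g - 3)*(g + 3)*(g^2 - 3*g + 2) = (g - 3)*(g - 1)*(g + 3)*(g - 2)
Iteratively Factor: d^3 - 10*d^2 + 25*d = (d - 5)*(d^2 - 5*d) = d*(d - 5)*(d - 5)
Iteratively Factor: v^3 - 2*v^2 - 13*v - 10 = (v + 1)*(v^2 - 3*v - 10) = (v + 1)*(v + 2)*(v - 5)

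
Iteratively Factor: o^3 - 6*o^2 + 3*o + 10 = (o - 5)*(o^2 - o - 2) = (o - 5)*(o - 2)*(o + 1)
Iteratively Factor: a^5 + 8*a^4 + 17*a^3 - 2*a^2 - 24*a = (a - 1)*(a^4 + 9*a^3 + 26*a^2 + 24*a) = (a - 1)*(a + 2)*(a^3 + 7*a^2 + 12*a) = a*(a - 1)*(a + 2)*(a^2 + 7*a + 12) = a*(a - 1)*(a + 2)*(a + 3)*(a + 4)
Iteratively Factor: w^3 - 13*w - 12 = (w + 3)*(w^2 - 3*w - 4) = (w + 1)*(w + 3)*(w - 4)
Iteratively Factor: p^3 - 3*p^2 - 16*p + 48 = (p - 3)*(p^2 - 16) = (p - 4)*(p - 3)*(p + 4)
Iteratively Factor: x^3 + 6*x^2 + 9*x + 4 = (x + 1)*(x^2 + 5*x + 4) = (x + 1)*(x + 4)*(x + 1)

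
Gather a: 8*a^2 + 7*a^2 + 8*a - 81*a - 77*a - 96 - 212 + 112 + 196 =15*a^2 - 150*a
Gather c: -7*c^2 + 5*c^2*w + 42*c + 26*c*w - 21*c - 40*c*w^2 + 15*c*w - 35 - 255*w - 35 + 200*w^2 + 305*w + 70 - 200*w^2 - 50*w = c^2*(5*w - 7) + c*(-40*w^2 + 41*w + 21)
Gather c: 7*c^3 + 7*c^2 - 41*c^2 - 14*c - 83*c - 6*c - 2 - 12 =7*c^3 - 34*c^2 - 103*c - 14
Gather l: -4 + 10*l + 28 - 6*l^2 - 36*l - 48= -6*l^2 - 26*l - 24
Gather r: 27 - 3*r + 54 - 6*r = 81 - 9*r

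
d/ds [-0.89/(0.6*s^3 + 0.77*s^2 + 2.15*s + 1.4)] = (1.602*s^2 + 1.3706*s + 1.9135)/(0.6*s^3 + 0.77*s^2 + 2.15*s + 1.4)^2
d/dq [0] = 0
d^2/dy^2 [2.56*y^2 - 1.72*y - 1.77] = 5.12000000000000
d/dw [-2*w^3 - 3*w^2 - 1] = 6*w*(-w - 1)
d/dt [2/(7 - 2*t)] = 4/(2*t - 7)^2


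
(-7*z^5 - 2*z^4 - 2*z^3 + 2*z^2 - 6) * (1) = -7*z^5 - 2*z^4 - 2*z^3 + 2*z^2 - 6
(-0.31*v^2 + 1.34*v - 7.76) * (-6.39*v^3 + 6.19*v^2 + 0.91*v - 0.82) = 1.9809*v^5 - 10.4815*v^4 + 57.5989*v^3 - 46.5608*v^2 - 8.1604*v + 6.3632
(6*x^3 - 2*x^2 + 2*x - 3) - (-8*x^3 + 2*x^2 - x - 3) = 14*x^3 - 4*x^2 + 3*x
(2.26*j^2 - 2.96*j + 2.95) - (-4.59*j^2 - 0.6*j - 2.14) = 6.85*j^2 - 2.36*j + 5.09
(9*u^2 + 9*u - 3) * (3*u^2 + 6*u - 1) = 27*u^4 + 81*u^3 + 36*u^2 - 27*u + 3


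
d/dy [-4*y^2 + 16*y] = 16 - 8*y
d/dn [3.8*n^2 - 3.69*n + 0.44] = 7.6*n - 3.69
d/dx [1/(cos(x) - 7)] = sin(x)/(cos(x) - 7)^2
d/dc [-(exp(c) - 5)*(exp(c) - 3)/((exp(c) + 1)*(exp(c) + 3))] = 12*(-exp(2*c) + 2*exp(c) + 7)*exp(c)/(exp(4*c) + 8*exp(3*c) + 22*exp(2*c) + 24*exp(c) + 9)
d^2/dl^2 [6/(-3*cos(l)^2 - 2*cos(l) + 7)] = 3*(72*sin(l)^4 - 212*sin(l)^2 - 17*cos(l) + 9*cos(3*l) + 40)/(-3*sin(l)^2 + 2*cos(l) - 4)^3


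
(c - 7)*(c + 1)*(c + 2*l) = c^3 + 2*c^2*l - 6*c^2 - 12*c*l - 7*c - 14*l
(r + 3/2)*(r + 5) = r^2 + 13*r/2 + 15/2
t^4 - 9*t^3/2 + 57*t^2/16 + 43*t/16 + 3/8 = (t - 3)*(t - 2)*(t + 1/4)^2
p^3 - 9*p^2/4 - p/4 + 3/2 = (p - 2)*(p - 1)*(p + 3/4)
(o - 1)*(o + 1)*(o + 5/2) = o^3 + 5*o^2/2 - o - 5/2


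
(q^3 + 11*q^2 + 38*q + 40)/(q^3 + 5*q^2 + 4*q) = (q^2 + 7*q + 10)/(q*(q + 1))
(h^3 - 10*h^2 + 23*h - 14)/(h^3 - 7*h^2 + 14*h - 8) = (h - 7)/(h - 4)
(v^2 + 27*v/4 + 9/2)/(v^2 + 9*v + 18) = (v + 3/4)/(v + 3)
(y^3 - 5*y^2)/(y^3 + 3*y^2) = (y - 5)/(y + 3)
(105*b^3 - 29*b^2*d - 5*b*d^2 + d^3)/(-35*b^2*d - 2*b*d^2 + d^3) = (-3*b + d)/d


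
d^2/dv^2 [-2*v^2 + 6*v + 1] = -4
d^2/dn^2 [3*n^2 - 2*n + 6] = 6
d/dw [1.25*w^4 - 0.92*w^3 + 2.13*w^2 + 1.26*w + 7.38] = 5.0*w^3 - 2.76*w^2 + 4.26*w + 1.26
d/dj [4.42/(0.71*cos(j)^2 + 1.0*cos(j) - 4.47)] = (6.2764*cos(j) + 4.42)*sin(j)/(0.71*cos(j)^2 + 1.0*cos(j) - 4.47)^2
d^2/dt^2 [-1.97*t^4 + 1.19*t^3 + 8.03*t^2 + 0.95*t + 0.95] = -23.64*t^2 + 7.14*t + 16.06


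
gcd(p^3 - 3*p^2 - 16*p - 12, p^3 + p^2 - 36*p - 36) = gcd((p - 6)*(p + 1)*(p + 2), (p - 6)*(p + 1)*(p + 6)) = p^2 - 5*p - 6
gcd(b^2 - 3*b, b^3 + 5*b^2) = b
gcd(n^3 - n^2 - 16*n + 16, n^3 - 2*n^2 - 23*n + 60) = n - 4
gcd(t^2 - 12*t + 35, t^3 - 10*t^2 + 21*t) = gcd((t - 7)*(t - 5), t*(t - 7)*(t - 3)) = t - 7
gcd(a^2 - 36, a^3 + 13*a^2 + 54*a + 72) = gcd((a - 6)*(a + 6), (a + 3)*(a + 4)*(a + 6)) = a + 6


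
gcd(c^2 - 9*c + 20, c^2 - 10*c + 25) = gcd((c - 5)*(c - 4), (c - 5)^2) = c - 5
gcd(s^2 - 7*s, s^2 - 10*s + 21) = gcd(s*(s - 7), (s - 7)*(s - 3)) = s - 7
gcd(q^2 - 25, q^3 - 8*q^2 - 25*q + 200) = q^2 - 25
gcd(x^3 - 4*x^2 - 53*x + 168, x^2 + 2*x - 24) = 1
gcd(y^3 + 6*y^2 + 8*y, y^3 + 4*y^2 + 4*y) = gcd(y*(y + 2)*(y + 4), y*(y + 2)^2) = y^2 + 2*y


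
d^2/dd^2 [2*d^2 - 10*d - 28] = 4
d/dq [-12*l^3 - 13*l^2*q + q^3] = -13*l^2 + 3*q^2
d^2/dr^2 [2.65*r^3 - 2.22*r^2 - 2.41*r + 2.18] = 15.9*r - 4.44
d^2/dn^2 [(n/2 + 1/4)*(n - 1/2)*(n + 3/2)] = 3*n + 3/2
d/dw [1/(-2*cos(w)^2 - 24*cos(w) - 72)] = -sin(w)/(cos(w) + 6)^3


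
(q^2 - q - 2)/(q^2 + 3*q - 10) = (q + 1)/(q + 5)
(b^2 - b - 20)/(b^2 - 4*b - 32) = (b - 5)/(b - 8)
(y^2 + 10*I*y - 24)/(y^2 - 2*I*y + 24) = (y + 6*I)/(y - 6*I)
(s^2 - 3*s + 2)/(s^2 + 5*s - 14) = (s - 1)/(s + 7)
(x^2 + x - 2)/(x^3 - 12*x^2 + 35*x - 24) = (x + 2)/(x^2 - 11*x + 24)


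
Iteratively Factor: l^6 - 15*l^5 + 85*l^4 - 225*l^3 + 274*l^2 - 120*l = (l - 1)*(l^5 - 14*l^4 + 71*l^3 - 154*l^2 + 120*l) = (l - 4)*(l - 1)*(l^4 - 10*l^3 + 31*l^2 - 30*l) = l*(l - 4)*(l - 1)*(l^3 - 10*l^2 + 31*l - 30) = l*(l - 4)*(l - 3)*(l - 1)*(l^2 - 7*l + 10) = l*(l - 4)*(l - 3)*(l - 2)*(l - 1)*(l - 5)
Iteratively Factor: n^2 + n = (n)*(n + 1)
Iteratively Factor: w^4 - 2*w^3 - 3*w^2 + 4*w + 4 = (w - 2)*(w^3 - 3*w - 2) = (w - 2)^2*(w^2 + 2*w + 1) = (w - 2)^2*(w + 1)*(w + 1)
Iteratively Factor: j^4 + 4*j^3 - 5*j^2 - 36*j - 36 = (j + 2)*(j^3 + 2*j^2 - 9*j - 18) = (j + 2)*(j + 3)*(j^2 - j - 6) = (j + 2)^2*(j + 3)*(j - 3)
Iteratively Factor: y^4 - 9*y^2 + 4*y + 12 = (y + 1)*(y^3 - y^2 - 8*y + 12) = (y - 2)*(y + 1)*(y^2 + y - 6) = (y - 2)*(y + 1)*(y + 3)*(y - 2)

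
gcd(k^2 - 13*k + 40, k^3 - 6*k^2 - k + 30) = k - 5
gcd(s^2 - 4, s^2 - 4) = s^2 - 4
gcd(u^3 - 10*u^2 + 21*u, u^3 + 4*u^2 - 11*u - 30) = u - 3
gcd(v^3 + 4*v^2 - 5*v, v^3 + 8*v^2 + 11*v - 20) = v^2 + 4*v - 5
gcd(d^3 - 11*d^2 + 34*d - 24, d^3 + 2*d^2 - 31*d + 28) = d^2 - 5*d + 4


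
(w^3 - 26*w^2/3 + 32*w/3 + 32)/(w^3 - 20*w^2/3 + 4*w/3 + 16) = (w - 4)/(w - 2)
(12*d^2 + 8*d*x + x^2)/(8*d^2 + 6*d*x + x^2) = (6*d + x)/(4*d + x)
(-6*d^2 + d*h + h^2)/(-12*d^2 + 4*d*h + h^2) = (3*d + h)/(6*d + h)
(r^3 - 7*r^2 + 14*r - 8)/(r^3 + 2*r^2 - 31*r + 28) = (r - 2)/(r + 7)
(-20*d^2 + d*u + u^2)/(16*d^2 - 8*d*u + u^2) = (5*d + u)/(-4*d + u)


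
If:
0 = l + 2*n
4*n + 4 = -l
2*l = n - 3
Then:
No Solution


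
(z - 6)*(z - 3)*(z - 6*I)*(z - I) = z^4 - 9*z^3 - 7*I*z^3 + 12*z^2 + 63*I*z^2 + 54*z - 126*I*z - 108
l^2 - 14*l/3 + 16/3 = (l - 8/3)*(l - 2)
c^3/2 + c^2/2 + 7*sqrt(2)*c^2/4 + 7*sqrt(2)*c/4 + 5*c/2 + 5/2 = (c/2 + sqrt(2)/2)*(c + 1)*(c + 5*sqrt(2)/2)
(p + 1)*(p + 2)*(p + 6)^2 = p^4 + 15*p^3 + 74*p^2 + 132*p + 72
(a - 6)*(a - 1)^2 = a^3 - 8*a^2 + 13*a - 6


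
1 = 1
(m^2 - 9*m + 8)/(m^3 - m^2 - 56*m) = (m - 1)/(m*(m + 7))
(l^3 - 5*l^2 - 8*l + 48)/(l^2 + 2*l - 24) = (l^2 - l - 12)/(l + 6)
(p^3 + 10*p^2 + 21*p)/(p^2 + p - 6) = p*(p + 7)/(p - 2)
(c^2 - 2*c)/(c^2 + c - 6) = c/(c + 3)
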